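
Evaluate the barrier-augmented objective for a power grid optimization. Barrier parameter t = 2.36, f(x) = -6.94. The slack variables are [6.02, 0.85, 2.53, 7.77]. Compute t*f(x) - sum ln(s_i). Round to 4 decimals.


Step 1: Compute log-barrier.
ln values: [1.7951, -0.1625, 0.9282, 2.0503]
phi = -(1.7951 - 0.1625 + 0.9282 + 2.0503) = -4.6111
Step 2: Compute augmented objective.
t*f(x) = 2.36*-6.94 = -16.3784
Total = -16.3784 - 4.6111 = -20.9895


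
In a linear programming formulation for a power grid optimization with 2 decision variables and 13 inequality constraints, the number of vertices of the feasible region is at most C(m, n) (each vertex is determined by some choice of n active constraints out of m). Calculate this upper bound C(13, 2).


Each vertex corresponds to some choice of n active constraints out of m, so the number of vertices is at most C(m, n) = m! / (n!(m-n)!).
m = 13, n = 2
Numerator: 13 * 12
Denominator: 2! = 2
C(13, 2) = 78


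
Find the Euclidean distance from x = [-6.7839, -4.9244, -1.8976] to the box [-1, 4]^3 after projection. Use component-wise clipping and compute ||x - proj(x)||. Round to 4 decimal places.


Project each component onto [-1, 4].
clip(-6.7839) = -1.0, clip(-4.9244) = -1.0, clip(-1.8976) = -1.0
Projection = [-1.0, -1.0, -1.0]
Squared diffs: [33.4535, 15.4009, 0.8057]
Distance = sqrt(49.6601) = 7.047


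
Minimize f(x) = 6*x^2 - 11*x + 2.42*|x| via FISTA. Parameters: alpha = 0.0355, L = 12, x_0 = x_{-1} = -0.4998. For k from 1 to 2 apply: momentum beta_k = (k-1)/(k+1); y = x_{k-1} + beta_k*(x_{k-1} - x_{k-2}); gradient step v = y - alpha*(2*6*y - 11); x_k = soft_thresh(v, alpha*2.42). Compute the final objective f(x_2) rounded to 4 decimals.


FISTA on f(x) = 6*x^2 - 11*x + 2.42*|x|
L = 12, alpha = 0.0355
Iteration 1: beta = 0.0, y = -0.4998 + 0.0*(-0.4998 + 0.4998) = -0.4998
  grad(y) = -16.9976, v = y - alpha*grad = 0.1036
  prox(v) = soft_thresh(0.1036, 0.0859) = 0.0177
Iteration 2: beta = 0.3333, y = 0.0177 + 0.3333*(0.0177 + 0.4998) = 0.1902
  grad(y) = -8.7175, v = y - alpha*grad = 0.4997
  prox(v) = soft_thresh(0.4997, 0.0859) = 0.4138
f(x_2) = 6*0.4138^2 - 11*0.4138 + 2.42*|0.4138| = -2.5229


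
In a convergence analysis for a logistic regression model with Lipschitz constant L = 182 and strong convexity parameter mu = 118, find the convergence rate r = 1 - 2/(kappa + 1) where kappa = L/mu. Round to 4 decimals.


Step 1: Compute the condition number.
kappa = L/mu = 182/118 = 1.5424
Step 2: Compute the convergence rate.
r = 1 - 2/(kappa + 1) = 1 - 2*mu/(L + mu) = (L - mu)/(L + mu) = 64/300 = 0.2133


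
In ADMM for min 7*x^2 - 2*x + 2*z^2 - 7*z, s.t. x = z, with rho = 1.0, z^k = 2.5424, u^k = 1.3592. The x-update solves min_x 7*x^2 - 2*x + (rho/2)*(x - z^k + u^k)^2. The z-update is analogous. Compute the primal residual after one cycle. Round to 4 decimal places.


ADMM iteration with rho = 1.0, z^k = 2.5424, u^k = 1.3592
Step 1: x-update.
Minimize 7*x^2 - 2*x + (1.0/2)*(x - 2.5424 + 1.3592)^2
FOC: (2*7 + 1.0)*x = 2 + 1.0*(2.5424 - 1.3592)
x^{k+1} = 0.2122
Step 2: z-update.
Minimize 2*z^2 - 7*z + (1.0/2)*(0.2122 - z + 1.3592)^2
FOC: (2*2 + 1.0)*z = 7 + 1.0*(0.2122 + 1.3592)
z^{k+1} = 1.7143
Step 3: u-update.
u^{k+1} = 1.3592 + 0.2122 - 1.7143 = -0.1429
Step 4: Primal residual = |0.2122 - 1.7143| = 1.5021


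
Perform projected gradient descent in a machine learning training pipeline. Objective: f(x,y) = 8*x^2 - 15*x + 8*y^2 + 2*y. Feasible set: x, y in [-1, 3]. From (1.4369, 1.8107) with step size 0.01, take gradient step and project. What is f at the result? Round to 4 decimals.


Step 1: Compute gradient at (1.4369, 1.8107).
grad_x = 2*8*1.4369 - 15 = 7.9904
grad_y = 2*8*1.8107 + 2 = 30.9712
Step 2: Gradient step.
x_raw = 1.4369 - 0.01*7.9904 = 1.357
y_raw = 1.8107 - 0.01*30.9712 = 1.501
Step 3: Project onto [-1, 3].
x_proj = clip(1.357) = 1.357
y_proj = clip(1.501) = 1.501
Step 4: Evaluate f.
f(1.357, 1.501) = 15.4023


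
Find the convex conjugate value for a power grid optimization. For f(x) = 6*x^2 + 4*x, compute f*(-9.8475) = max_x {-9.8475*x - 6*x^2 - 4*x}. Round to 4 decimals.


f*(y) = sup_x {y*x - a*x^2 - b*x} = sup_x {(y-b)*x - a*x^2}
FOC: (y - b) - 2a*x = 0 => x* = (y - b)/(2a)
x* = (-9.8475 - 4)/(2*6) = -1.154
f*(-9.8475) = (y-b)^2/(4a) = (-9.8475 - 4)^2/(4*6)
= 191.7533/24 = 7.9897


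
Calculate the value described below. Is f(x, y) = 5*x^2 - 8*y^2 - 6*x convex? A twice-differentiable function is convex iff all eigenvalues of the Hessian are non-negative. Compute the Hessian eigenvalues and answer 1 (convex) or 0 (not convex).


The Hessian of f(x,y) = 5*x^2 - 8*y^2 - 6*x is:
H = [[10, 0], [0, -16]]
Trace = 10 - 16 = -6
Determinant = 10*-16 - (0)^2 = -160
Discriminant = (-6)^2 - 4*-160 = 676.0
Eigenvalues: lambda_1 = -16.0, lambda_2 = 10.0
The function is not convex.

0


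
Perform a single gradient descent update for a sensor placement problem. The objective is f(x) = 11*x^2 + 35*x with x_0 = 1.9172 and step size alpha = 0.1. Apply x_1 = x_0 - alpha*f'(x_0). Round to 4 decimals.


We compute the gradient at x_0 and apply the update.
f'(x) = 22*x + 35
f'(1.9172) = 22*1.9172 + 35 = 77.1784
x_1 = 1.9172 - 0.1*77.1784 = -5.8006


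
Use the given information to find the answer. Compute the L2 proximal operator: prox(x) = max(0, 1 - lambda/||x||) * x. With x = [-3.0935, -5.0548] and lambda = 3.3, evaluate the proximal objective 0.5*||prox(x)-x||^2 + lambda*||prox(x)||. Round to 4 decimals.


Step 1: Compute ||x||.
||x|| = 5.9263
Step 2: Compute scaling factor.
scale = max(0, 1 - 3.3/5.9263) = 0.4432
Step 3: prox(x) = [-1.3709, -2.2401]
||prox(x)|| = 2.6263
Step 4: Proximal objective.
0.5*||prox-x||^2 = 5.445
lambda*||prox|| = 8.6668
Total = 14.1117


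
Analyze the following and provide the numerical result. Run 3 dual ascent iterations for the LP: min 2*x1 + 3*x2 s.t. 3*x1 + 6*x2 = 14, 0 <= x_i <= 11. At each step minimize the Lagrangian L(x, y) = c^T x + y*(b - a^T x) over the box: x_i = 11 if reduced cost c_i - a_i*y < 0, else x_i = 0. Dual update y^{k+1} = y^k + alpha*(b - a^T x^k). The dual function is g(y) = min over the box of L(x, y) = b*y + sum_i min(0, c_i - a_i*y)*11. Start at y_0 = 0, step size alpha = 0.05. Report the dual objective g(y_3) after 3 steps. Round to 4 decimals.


Dual ascent for LP: min 2*x1 + 3*x2, 3*x1 + 6*x2 = 14, 0 <= x_i <= 11
Step 1: y^k = 0.0, reduced costs: (2.0, 3.0)
  x^k = (0.0, 0.0), subgradient = b - a^T x = 14.0
  y^{k+1} = 0.0 + 0.05*14.0 = 0.7
Step 2: y^k = 0.7, reduced costs: (-0.1, -1.2)
  x^k = (11.0, 11.0), subgradient = b - a^T x = -85.0
  y^{k+1} = 0.7 + 0.05*-85.0 = -3.55
Step 3: y^k = -3.55, reduced costs: (12.65, 24.3)
  x^k = (0.0, 0.0), subgradient = b - a^T x = 14.0
  y^{k+1} = -3.55 + 0.05*14.0 = -2.85
Dual objective at y_3 = -2.85: reduced costs (10.55, 20.1), box minimizer x = (0.0, 0.0)
g(y_3) = b*y + (c1 - a1*y)*x1 + (c2 - a2*y)*x2 = 14*(-2.85) + 10.55*0.0 + 20.1*0.0 = -39.9 + 0.0 + 0.0 = -39.9


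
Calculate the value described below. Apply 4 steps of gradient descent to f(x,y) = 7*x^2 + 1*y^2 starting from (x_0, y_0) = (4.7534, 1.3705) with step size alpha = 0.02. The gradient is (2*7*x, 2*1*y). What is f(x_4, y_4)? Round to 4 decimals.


Gradient descent on f(x,y) = 7*x^2 + 1*y^2.
Starting point: (4.7534, 1.3705), alpha = 0.02
Step 1: grad_x = 2*7*4.7534 = 66.5476, grad_y = 2*1*1.3705 = 2.741
  x_1 = 4.7534 - 0.02*66.5476 = 3.4224
  y_1 = 1.3705 - 0.02*2.741 = 1.3157
Step 2: grad_x = 2*7*3.4224 = 47.9143, grad_y = 2*1*1.3157 = 2.6314
  x_2 = 3.4224 - 0.02*47.9143 = 2.4642
  y_2 = 1.3157 - 0.02*2.6314 = 1.2631
Step 3: grad_x = 2*7*2.4642 = 34.4983, grad_y = 2*1*1.2631 = 2.5261
  x_3 = 2.4642 - 0.02*34.4983 = 1.7742
  y_3 = 1.2631 - 0.02*2.5261 = 1.2125
Step 4: grad_x = 2*7*1.7742 = 24.8388, grad_y = 2*1*1.2125 = 2.4251
  x_4 = 1.7742 - 0.02*24.8388 = 1.2774
  y_4 = 1.2125 - 0.02*2.4251 = 1.164
f(1.2774, 1.164) = 7*1.2774^2 + 1*1.164^2 = 12.7776


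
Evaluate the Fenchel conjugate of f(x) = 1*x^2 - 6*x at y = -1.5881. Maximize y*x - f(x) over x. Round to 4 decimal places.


f*(y) = sup_x {y*x - a*x^2 - b*x} = sup_x {(y-b)*x - a*x^2}
FOC: (y - b) - 2a*x = 0 => x* = (y - b)/(2a)
x* = (-1.5881 + 6)/(2*1) = 2.206
f*(-1.5881) = (y-b)^2/(4a) = (-1.5881 + 6)^2/(4*1)
= 19.4649/4 = 4.8662


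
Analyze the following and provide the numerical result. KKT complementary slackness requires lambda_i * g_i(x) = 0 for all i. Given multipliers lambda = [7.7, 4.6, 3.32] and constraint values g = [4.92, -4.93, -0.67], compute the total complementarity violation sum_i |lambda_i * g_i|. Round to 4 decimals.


KKT complementary slackness check:
lambda_1 * g_1 = 7.7 * 4.92 = 37.884
lambda_2 * g_2 = 4.6 * -4.93 = -22.678
lambda_3 * g_3 = 3.32 * -0.67 = -2.2244
Total violation = 37.884 + 22.678 + 2.2244 = 62.7864


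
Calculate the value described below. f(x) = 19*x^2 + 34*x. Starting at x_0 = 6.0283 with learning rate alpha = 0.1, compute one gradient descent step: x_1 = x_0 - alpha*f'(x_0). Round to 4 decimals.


We compute the gradient at x_0 and apply the update.
f'(x) = 38*x + 34
f'(6.0283) = 38*6.0283 + 34 = 263.0754
x_1 = 6.0283 - 0.1*263.0754 = -20.2792


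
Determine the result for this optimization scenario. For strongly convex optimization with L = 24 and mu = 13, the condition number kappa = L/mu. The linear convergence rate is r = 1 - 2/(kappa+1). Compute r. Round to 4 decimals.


Step 1: Compute the condition number.
kappa = L/mu = 24/13 = 1.8462
Step 2: Compute the convergence rate.
r = 1 - 2/(kappa + 1) = 1 - 2*mu/(L + mu) = (L - mu)/(L + mu) = 11/37 = 0.2973


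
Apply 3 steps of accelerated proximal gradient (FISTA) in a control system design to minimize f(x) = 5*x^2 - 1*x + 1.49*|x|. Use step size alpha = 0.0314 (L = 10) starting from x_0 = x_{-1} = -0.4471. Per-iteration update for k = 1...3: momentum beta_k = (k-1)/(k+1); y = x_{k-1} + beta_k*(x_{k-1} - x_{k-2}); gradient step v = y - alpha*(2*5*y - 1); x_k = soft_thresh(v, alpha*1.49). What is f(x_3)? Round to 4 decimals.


FISTA on f(x) = 5*x^2 - 1*x + 1.49*|x|
L = 10, alpha = 0.0314
Iteration 1: beta = 0.0, y = -0.4471 + 0.0*(-0.4471 + 0.4471) = -0.4471
  grad(y) = -5.471, v = y - alpha*grad = -0.2753
  prox(v) = soft_thresh(-0.2753, 0.0468) = -0.2285
Iteration 2: beta = 0.3333, y = -0.2285 + 0.3333*(-0.2285 + 0.4471) = -0.1557
  grad(y) = -2.5567, v = y - alpha*grad = -0.0754
  prox(v) = soft_thresh(-0.0754, 0.0468) = -0.0286
Iteration 3: beta = 0.5, y = -0.0286 + 0.5*(-0.0286 + 0.2285) = 0.0714
  grad(y) = -0.2864, v = y - alpha*grad = 0.0804
  prox(v) = soft_thresh(0.0804, 0.0468) = 0.0336
f(x_3) = 5*0.0336^2 - 1*0.0336 + 1.49*|0.0336| = 0.0221


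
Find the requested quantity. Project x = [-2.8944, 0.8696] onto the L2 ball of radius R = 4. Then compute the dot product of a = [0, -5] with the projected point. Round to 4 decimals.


Step 1: Compute ||x|| (intermediates to 6 decimals).
||x|| = sqrt((-2.8944)^2 + 0.8696^2) = 3.02221
Step 2: Project.
Since ||x|| <= R, proj = x (no scaling needed).
proj(x) = [-2.8944, 0.8696]
Step 3: Dot product.
a^T * proj(x) = 0*(-2.8944) - 5*0.8696 = -4.348


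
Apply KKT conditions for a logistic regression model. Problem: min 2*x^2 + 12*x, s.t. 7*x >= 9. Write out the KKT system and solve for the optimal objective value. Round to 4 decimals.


Step 1: Try lambda = 0 (constraint inactive).
x_unc = -12/(2*2) = -3.0
Check: 7*-3.0 = -21.0 < 9 -- violated!
Step 2: Constraint must be active: 7*x = 9
x* = 9/7 = 1.2857 (rounded; the exact value 9/7 is used below)
lambda = (2*2*(9/7) + 12)/7 = 2.449
Step 3: Compute optimal value.
f(x*) = 2*(9/7)^2 + 12*(9/7) = 18.7347


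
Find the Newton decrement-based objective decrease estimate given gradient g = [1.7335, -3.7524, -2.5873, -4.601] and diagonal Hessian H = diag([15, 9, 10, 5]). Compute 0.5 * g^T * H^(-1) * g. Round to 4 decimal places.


Step 1: H is diagonal, so H^(-1) * g = [0.1156, -0.4169, -0.2587, -0.9202].
Step 2: g^T H^(-1) g = sum_i g_i^2 / H_ii
  = (1.7335)^2/15 + (-3.7524)^2/9 + (-2.5873)^2/10 + (-4.601)^2/5
  = 0.2003 + 1.5645 + 0.6694 + 4.2338 = 6.6681
Step 3: Objective decrease = 0.5 * g^T H^(-1) g = 3.334


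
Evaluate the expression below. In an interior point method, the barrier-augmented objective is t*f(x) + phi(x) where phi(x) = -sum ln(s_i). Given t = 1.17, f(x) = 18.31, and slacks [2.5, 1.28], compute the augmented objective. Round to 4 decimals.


Step 1: Compute log-barrier.
ln values: [0.9163, 0.2469]
phi = -(0.9163 + 0.2469) = -1.1632
Step 2: Compute augmented objective.
t*f(x) = 1.17*18.31 = 21.4227
Total = 21.4227 - 1.1632 = 20.2595


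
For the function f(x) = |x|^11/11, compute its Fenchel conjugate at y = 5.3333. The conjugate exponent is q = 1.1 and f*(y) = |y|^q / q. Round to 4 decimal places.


The conjugate exponent q satisfies 1/p + 1/q = 1.
p = 11, so q = 11/(11 - 1) = 1.1
|y|^q = 5.3333^1.1 = 6.3052
f*(5.3333) = 6.3052 / 1.1 = 5.732


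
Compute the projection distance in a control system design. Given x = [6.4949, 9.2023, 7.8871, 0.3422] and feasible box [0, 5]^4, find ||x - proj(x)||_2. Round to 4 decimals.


Project each component onto [0, 5].
clip(6.4949) = 5.0, clip(9.2023) = 5.0, clip(7.8871) = 5.0, clip(0.3422) = 0.3422
Projection = [5.0, 5.0, 5.0, 0.3422]
Squared diffs: [2.2347, 17.6593, 8.3353, 0.0]
Distance = sqrt(28.2293) = 5.3131


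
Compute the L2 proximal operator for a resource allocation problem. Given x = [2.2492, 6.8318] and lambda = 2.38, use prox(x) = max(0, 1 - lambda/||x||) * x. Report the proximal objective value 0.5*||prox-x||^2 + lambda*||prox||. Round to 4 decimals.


Step 1: Compute ||x||.
||x|| = 7.1925
Step 2: Compute scaling factor.
scale = max(0, 1 - 2.38/7.1925) = 0.6691
Step 3: prox(x) = [1.5049, 4.5712]
||prox(x)|| = 4.8125
Step 4: Proximal objective.
0.5*||prox-x||^2 = 2.8322
lambda*||prox|| = 11.4538
Total = 14.286


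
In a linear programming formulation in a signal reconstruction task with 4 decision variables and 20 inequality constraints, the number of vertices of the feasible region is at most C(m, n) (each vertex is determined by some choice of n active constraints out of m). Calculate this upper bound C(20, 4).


Each vertex corresponds to some choice of n active constraints out of m, so the number of vertices is at most C(m, n) = m! / (n!(m-n)!).
m = 20, n = 4
Numerator: 20 * 19 * 18 * 17
Denominator: 4! = 24
C(20, 4) = 4845


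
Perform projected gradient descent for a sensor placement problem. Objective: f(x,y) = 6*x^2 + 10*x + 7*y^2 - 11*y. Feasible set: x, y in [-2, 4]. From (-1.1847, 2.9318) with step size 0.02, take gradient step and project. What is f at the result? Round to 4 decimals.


Step 1: Compute gradient at (-1.1847, 2.9318).
grad_x = 2*6*-1.1847 + 10 = -4.2164
grad_y = 2*7*2.9318 - 11 = 30.0452
Step 2: Gradient step.
x_raw = -1.1847 - 0.02*-4.2164 = -1.1004
y_raw = 2.9318 - 0.02*30.0452 = 2.3309
Step 3: Project onto [-2, 4].
x_proj = clip(-1.1004) = -1.1004
y_proj = clip(2.3309) = 2.3309
Step 4: Evaluate f.
f(-1.1004, 2.3309) = 8.6529


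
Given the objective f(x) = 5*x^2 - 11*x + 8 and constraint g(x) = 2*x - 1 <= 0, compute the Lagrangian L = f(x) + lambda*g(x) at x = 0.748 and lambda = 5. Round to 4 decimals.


Step 1: Evaluate f(x).
f(0.748) = 5*0.748^2 - 11*0.748 + 8 = 2.5695
Step 2: Evaluate g(x).
g(0.748) = 2*0.748 - 1 = 0.496
Step 3: Compute Lagrangian.
L = 2.5695 + 5*0.496 = 5.0495


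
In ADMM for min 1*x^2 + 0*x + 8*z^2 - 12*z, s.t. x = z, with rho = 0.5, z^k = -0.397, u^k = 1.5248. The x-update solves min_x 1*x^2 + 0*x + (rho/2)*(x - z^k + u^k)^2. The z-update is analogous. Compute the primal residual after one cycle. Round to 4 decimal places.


ADMM iteration with rho = 0.5, z^k = -0.397, u^k = 1.5248
Step 1: x-update.
Minimize 1*x^2 + 0*x + (0.5/2)*(x + 0.397 + 1.5248)^2
FOC: (2*1 + 0.5)*x = 0 + 0.5*(-0.397 - 1.5248)
x^{k+1} = -0.3844
Step 2: z-update.
Minimize 8*z^2 - 12*z + (0.5/2)*(-0.3844 - z + 1.5248)^2
FOC: (2*8 + 0.5)*z = 12 + 0.5*(-0.3844 + 1.5248)
z^{k+1} = 0.7618
Step 3: u-update.
u^{k+1} = 1.5248 - 0.3844 - 0.7618 = 0.3786
Step 4: Primal residual = |-0.3844 - 0.7618| = 1.1462


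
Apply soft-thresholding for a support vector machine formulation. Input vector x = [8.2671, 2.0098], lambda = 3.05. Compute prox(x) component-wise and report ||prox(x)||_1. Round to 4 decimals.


Soft-thresholding with lambda = 3.05:
prox(8.2671) = sign(8.2671)*max(|8.2671| - 3.05, 0) = 5.2171
prox(2.0098) = sign(2.0098)*max(|2.0098| - 3.05, 0) = 0.0
prox(x) = [5.2171, 0.0]
||prox(x)||_1 = 5.2171 + 0.0 = 5.2171


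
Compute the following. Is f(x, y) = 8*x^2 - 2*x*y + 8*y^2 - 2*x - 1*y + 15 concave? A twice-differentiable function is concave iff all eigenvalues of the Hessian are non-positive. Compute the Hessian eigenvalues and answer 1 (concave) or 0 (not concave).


The Hessian of f(x,y) = 8*x^2 - 2*x*y + 8*y^2 - 2*x - 1*y + 15 is:
H = [[16, -2], [-2, 16]]
Trace = 16 + 16 = 32
Determinant = 16*16 - (-2)^2 = 252
Discriminant = (32)^2 - 4*252 = 16.0
Eigenvalues: lambda_1 = 14.0, lambda_2 = 18.0
The function is not concave.

0


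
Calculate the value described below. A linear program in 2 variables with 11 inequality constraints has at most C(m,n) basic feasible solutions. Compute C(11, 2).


Each vertex corresponds to some choice of n active constraints out of m, so the number of vertices is at most C(m, n) = m! / (n!(m-n)!).
m = 11, n = 2
Numerator: 11 * 10
Denominator: 2! = 2
C(11, 2) = 55


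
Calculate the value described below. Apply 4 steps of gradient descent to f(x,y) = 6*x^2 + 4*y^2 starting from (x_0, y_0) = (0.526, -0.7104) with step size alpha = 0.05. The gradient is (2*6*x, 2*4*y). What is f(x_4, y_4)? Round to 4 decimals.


Gradient descent on f(x,y) = 6*x^2 + 4*y^2.
Starting point: (0.526, -0.7104), alpha = 0.05
Step 1: grad_x = 2*6*0.526 = 6.312, grad_y = 2*4*-0.7104 = -5.6832
  x_1 = 0.526 - 0.05*6.312 = 0.2104
  y_1 = -0.7104 - 0.05*-5.6832 = -0.4262
Step 2: grad_x = 2*6*0.2104 = 2.5248, grad_y = 2*4*-0.4262 = -3.4099
  x_2 = 0.2104 - 0.05*2.5248 = 0.0842
  y_2 = -0.4262 - 0.05*-3.4099 = -0.2557
Step 3: grad_x = 2*6*0.0842 = 1.0099, grad_y = 2*4*-0.2557 = -2.046
  x_3 = 0.0842 - 0.05*1.0099 = 0.0337
  y_3 = -0.2557 - 0.05*-2.046 = -0.1534
Step 4: grad_x = 2*6*0.0337 = 0.404, grad_y = 2*4*-0.1534 = -1.2276
  x_4 = 0.0337 - 0.05*0.404 = 0.0135
  y_4 = -0.1534 - 0.05*-1.2276 = -0.0921
f(0.0135, -0.0921) = 6*0.0135^2 + 4*(-0.0921)^2 = 0.035


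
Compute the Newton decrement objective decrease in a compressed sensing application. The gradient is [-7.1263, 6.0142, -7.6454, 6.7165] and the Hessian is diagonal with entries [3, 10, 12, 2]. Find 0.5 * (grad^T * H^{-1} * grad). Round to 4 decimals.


Step 1: H is diagonal, so H^(-1) * g = [-2.3754, 0.6014, -0.6371, 3.3583].
Step 2: g^T H^(-1) g = sum_i g_i^2 / H_ii
  = (-7.1263)^2/3 + (6.0142)^2/10 + (-7.6454)^2/12 + (6.7165)^2/2
  = 16.9281 + 3.6171 + 4.871 + 22.5557 = 47.9718
Step 3: Objective decrease = 0.5 * g^T H^(-1) g = 23.9859


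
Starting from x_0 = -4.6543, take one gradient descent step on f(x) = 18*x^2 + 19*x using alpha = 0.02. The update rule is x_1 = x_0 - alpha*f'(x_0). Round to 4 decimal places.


We compute the gradient at x_0 and apply the update.
f'(x) = 36*x + 19
f'(-4.6543) = 36*-4.6543 + 19 = -148.5548
x_1 = -4.6543 - 0.02*-148.5548 = -1.6832


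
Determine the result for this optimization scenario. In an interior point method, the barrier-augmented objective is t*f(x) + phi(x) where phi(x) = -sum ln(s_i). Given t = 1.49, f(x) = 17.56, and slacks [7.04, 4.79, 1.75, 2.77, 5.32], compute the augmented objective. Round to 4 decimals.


Step 1: Compute log-barrier.
ln values: [1.9516, 1.5665, 0.5596, 1.0188, 1.6715]
phi = -(1.9516 + 1.5665 + 0.5596 + 1.0188 + 1.6715) = -6.7681
Step 2: Compute augmented objective.
t*f(x) = 1.49*17.56 = 26.1644
Total = 26.1644 - 6.7681 = 19.3963


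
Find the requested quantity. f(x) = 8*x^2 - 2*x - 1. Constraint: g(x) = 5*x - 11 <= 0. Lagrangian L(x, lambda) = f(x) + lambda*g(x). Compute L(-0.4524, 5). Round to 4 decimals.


Step 1: Evaluate f(x).
f(-0.4524) = 8*(-0.4524)^2 - 2*(-0.4524) - 1 = 1.5421
Step 2: Evaluate g(x).
g(-0.4524) = 5*-0.4524 - 11 = -13.262
Step 3: Compute Lagrangian.
L = 1.5421 + 5*-13.262 = -64.7679


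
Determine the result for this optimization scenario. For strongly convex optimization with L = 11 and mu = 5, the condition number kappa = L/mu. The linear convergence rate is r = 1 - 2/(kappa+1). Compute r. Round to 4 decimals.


Step 1: Compute the condition number.
kappa = L/mu = 11/5 = 2.2
Step 2: Compute the convergence rate.
r = 1 - 2/(kappa + 1) = 1 - 2*mu/(L + mu) = (L - mu)/(L + mu) = 6/16 = 0.375


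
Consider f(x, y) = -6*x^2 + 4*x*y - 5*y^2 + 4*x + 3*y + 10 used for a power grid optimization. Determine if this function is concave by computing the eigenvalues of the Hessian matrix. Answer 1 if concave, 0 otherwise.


The Hessian of f(x,y) = -6*x^2 + 4*x*y - 5*y^2 + 4*x + 3*y + 10 is:
H = [[-12, 4], [4, -10]]
Trace = -12 - 10 = -22
Determinant = -12*-10 - (4)^2 = 104
Discriminant = (-22)^2 - 4*104 = 68.0
Eigenvalues: lambda_1 = -15.1231, lambda_2 = -6.8769
The function is concave.

1


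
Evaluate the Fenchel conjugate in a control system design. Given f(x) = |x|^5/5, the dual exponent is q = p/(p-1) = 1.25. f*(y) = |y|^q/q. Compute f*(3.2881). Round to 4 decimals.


The conjugate exponent q satisfies 1/p + 1/q = 1.
p = 5, so q = 5/(5 - 1) = 1.25
|y|^q = 3.2881^1.25 = 4.4277
f*(3.2881) = 4.4277 / 1.25 = 3.5422


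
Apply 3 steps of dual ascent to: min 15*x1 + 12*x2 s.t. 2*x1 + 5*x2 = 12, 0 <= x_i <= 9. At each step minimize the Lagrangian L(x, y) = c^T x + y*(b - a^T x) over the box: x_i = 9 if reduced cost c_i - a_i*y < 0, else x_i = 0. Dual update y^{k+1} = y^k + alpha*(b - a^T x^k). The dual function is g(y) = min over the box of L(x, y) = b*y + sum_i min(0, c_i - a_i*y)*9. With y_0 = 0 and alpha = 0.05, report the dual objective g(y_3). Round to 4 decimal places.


Dual ascent for LP: min 15*x1 + 12*x2, 2*x1 + 5*x2 = 12, 0 <= x_i <= 9
Step 1: y^k = 0.0, reduced costs: (15.0, 12.0)
  x^k = (0.0, 0.0), subgradient = b - a^T x = 12.0
  y^{k+1} = 0.0 + 0.05*12.0 = 0.6
Step 2: y^k = 0.6, reduced costs: (13.8, 9.0)
  x^k = (0.0, 0.0), subgradient = b - a^T x = 12.0
  y^{k+1} = 0.6 + 0.05*12.0 = 1.2
Step 3: y^k = 1.2, reduced costs: (12.6, 6.0)
  x^k = (0.0, 0.0), subgradient = b - a^T x = 12.0
  y^{k+1} = 1.2 + 0.05*12.0 = 1.8
Dual objective at y_3 = 1.8: reduced costs (11.4, 3.0), box minimizer x = (0.0, 0.0)
g(y_3) = b*y + (c1 - a1*y)*x1 + (c2 - a2*y)*x2 = 12*1.8 + 11.4*0.0 + 3.0*0.0 = 21.6 + 0.0 + 0.0 = 21.6


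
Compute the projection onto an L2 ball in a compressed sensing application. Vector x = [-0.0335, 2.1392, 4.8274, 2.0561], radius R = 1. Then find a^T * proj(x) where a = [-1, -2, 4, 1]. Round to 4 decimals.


Step 1: Compute ||x|| (intermediates to 6 decimals).
||x|| = sqrt((-0.0335)^2 + 2.1392^2 + 4.8274^2 + 2.0561^2) = 5.666448
Step 2: Project.
Since ||x|| > R, scale = R/||x|| = 1/5.666448 = 0.176477, proj(x) = scale * x
proj(x) = [-0.005912, 0.37752, 0.851925, 0.362854]
Step 3: Dot product.
a^T * proj(x) = -1*(-0.005912) - 2*0.37752 + 4*0.851925 + 1*0.362854 = 3.0214


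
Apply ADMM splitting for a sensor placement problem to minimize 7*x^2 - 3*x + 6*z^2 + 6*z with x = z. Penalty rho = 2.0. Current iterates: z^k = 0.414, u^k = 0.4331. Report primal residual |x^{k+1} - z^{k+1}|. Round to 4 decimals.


ADMM iteration with rho = 2.0, z^k = 0.414, u^k = 0.4331
Step 1: x-update.
Minimize 7*x^2 - 3*x + (2.0/2)*(x - 0.414 + 0.4331)^2
FOC: (2*7 + 2.0)*x = 3 + 2.0*(0.414 - 0.4331)
x^{k+1} = 0.1851
Step 2: z-update.
Minimize 6*z^2 + 6*z + (2.0/2)*(0.1851 - z + 0.4331)^2
FOC: (2*6 + 2.0)*z = -6 + 2.0*(0.1851 + 0.4331)
z^{k+1} = -0.3403
Step 3: u-update.
u^{k+1} = 0.4331 + 0.1851 + 0.3403 = 0.9585
Step 4: Primal residual = |0.1851 + 0.3403| = 0.5254


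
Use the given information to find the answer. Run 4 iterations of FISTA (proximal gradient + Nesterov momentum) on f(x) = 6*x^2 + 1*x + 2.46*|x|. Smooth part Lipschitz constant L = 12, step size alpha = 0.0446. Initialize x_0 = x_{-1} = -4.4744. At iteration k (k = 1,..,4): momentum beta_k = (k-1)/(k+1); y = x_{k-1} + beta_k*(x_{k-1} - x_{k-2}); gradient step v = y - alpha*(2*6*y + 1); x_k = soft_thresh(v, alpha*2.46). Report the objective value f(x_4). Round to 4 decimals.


FISTA on f(x) = 6*x^2 + 1*x + 2.46*|x|
L = 12, alpha = 0.0446
Iteration 1: beta = 0.0, y = -4.4744 + 0.0*(-4.4744 + 4.4744) = -4.4744
  grad(y) = -52.6928, v = y - alpha*grad = -2.1243
  prox(v) = soft_thresh(-2.1243, 0.1097) = -2.0146
Iteration 2: beta = 0.3333, y = -2.0146 + 0.3333*(-2.0146 + 4.4744) = -1.1946
  grad(y) = -13.3358, v = y - alpha*grad = -0.5999
  prox(v) = soft_thresh(-0.5999, 0.1097) = -0.4902
Iteration 3: beta = 0.5, y = -0.4902 + 0.5*(-0.4902 + 2.0146) = 0.2721
  grad(y) = 4.2647, v = y - alpha*grad = 0.0819
  prox(v) = soft_thresh(0.0819, 0.1097) = 0.0
Iteration 4: beta = 0.6, y = 0.0 + 0.6*(0.0 + 0.4902) = 0.2941
  grad(y) = 4.5291, v = y - alpha*grad = 0.0921
  prox(v) = soft_thresh(0.0921, 0.1097) = 0.0
f(x_4) = 6*0.0^2 + 1*0.0 + 2.46*|0.0| = 0.0


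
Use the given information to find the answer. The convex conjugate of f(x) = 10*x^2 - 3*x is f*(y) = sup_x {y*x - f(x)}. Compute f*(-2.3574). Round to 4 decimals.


f*(y) = sup_x {y*x - a*x^2 - b*x} = sup_x {(y-b)*x - a*x^2}
FOC: (y - b) - 2a*x = 0 => x* = (y - b)/(2a)
x* = (-2.3574 + 3)/(2*10) = 0.0321
f*(-2.3574) = (y-b)^2/(4a) = (-2.3574 + 3)^2/(4*10)
= 0.4129/40 = 0.0103


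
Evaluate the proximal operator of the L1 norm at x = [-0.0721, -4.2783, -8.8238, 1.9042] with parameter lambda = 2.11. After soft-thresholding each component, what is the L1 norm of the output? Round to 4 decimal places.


Soft-thresholding with lambda = 2.11:
prox(-0.0721) = sign(-0.0721)*max(|-0.0721| - 2.11, 0) = 0.0
prox(-4.2783) = sign(-4.2783)*max(|-4.2783| - 2.11, 0) = -2.1683
prox(-8.8238) = sign(-8.8238)*max(|-8.8238| - 2.11, 0) = -6.7138
prox(1.9042) = sign(1.9042)*max(|1.9042| - 2.11, 0) = 0.0
prox(x) = [0.0, -2.1683, -6.7138, 0.0]
||prox(x)||_1 = 0.0 + 2.1683 + 6.7138 + 0.0 = 8.8821


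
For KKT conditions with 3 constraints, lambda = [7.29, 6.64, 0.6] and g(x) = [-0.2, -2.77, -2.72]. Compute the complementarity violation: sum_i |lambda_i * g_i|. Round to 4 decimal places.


KKT complementary slackness check:
lambda_1 * g_1 = 7.29 * -0.2 = -1.458
lambda_2 * g_2 = 6.64 * -2.77 = -18.3928
lambda_3 * g_3 = 0.6 * -2.72 = -1.632
Total violation = 1.458 + 18.3928 + 1.632 = 21.4828


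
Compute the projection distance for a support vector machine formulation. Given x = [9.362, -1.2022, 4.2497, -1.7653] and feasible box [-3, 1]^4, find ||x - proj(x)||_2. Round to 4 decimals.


Project each component onto [-3, 1].
clip(9.362) = 1.0, clip(-1.2022) = -1.2022, clip(4.2497) = 1.0, clip(-1.7653) = -1.7653
Projection = [1.0, -1.2022, 1.0, -1.7653]
Squared diffs: [69.923, 0.0, 10.5606, 0.0]
Distance = sqrt(80.4836) = 8.9713


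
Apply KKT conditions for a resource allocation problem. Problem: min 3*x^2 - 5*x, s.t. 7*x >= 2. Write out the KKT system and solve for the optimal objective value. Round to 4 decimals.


Step 1: Try lambda = 0 (constraint inactive).
Stationarity: 2*3*x - 5 = 0
x* = 5/(2*3) = 5/6 = 0.8333 (rounded; the exact value 5/6 is used below)
Check constraint: 7*0.8333 = 5.8331 >= 2 -- satisfied.
Step 2: Compute optimal value.
f(x*) = 3*(5/6)^2 - 5*(5/6) = -2.0833


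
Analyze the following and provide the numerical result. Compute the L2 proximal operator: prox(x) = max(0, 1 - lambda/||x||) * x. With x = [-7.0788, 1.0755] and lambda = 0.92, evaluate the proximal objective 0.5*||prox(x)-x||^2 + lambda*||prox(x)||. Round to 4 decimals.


Step 1: Compute ||x||.
||x|| = 7.16
Step 2: Compute scaling factor.
scale = max(0, 1 - 0.92/7.16) = 0.8715
Step 3: prox(x) = [-6.1692, 0.9373]
||prox(x)|| = 6.24
Step 4: Proximal objective.
0.5*||prox-x||^2 = 0.4232
lambda*||prox|| = 5.7408
Total = 6.164


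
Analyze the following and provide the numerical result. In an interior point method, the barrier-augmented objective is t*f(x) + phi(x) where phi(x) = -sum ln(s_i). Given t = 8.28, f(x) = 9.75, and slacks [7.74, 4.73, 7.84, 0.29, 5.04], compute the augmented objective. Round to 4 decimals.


Step 1: Compute log-barrier.
ln values: [2.0464, 1.5539, 2.0592, -1.2379, 1.6174]
phi = -(2.0464 + 1.5539 + 2.0592 - 1.2379 + 1.6174) = -6.0391
Step 2: Compute augmented objective.
t*f(x) = 8.28*9.75 = 80.73
Total = 80.73 - 6.0391 = 74.6909


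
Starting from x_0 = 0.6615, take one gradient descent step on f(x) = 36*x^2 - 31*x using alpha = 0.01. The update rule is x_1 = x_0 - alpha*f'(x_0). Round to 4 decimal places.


We compute the gradient at x_0 and apply the update.
f'(x) = 72*x - 31
f'(0.6615) = 72*0.6615 - 31 = 16.628
x_1 = 0.6615 - 0.01*16.628 = 0.4952


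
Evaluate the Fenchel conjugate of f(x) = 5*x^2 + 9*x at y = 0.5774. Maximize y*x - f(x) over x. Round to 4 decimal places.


f*(y) = sup_x {y*x - a*x^2 - b*x} = sup_x {(y-b)*x - a*x^2}
FOC: (y - b) - 2a*x = 0 => x* = (y - b)/(2a)
x* = (0.5774 - 9)/(2*5) = -0.8423
f*(0.5774) = (y-b)^2/(4a) = (0.5774 - 9)^2/(4*5)
= 70.9402/20 = 3.547


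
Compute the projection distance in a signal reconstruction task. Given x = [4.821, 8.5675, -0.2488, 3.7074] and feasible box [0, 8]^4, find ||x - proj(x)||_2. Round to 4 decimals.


Project each component onto [0, 8].
clip(4.821) = 4.821, clip(8.5675) = 8.0, clip(-0.2488) = 0.0, clip(3.7074) = 3.7074
Projection = [4.821, 8.0, 0.0, 3.7074]
Squared diffs: [0.0, 0.3221, 0.0619, 0.0]
Distance = sqrt(0.384) = 0.6196


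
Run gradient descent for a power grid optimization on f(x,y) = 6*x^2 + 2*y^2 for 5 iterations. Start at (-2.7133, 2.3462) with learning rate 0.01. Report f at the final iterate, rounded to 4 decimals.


Gradient descent on f(x,y) = 6*x^2 + 2*y^2.
Starting point: (-2.7133, 2.3462), alpha = 0.01
Step 1: grad_x = 2*6*-2.7133 = -32.5596, grad_y = 2*2*2.3462 = 9.3848
  x_1 = -2.7133 - 0.01*-32.5596 = -2.3877
  y_1 = 2.3462 - 0.01*9.3848 = 2.2524
Step 2: grad_x = 2*6*-2.3877 = -28.6524, grad_y = 2*2*2.2524 = 9.0094
  x_2 = -2.3877 - 0.01*-28.6524 = -2.1012
  y_2 = 2.2524 - 0.01*9.0094 = 2.1623
Step 3: grad_x = 2*6*-2.1012 = -25.2142, grad_y = 2*2*2.1623 = 8.649
  x_3 = -2.1012 - 0.01*-25.2142 = -1.849
  y_3 = 2.1623 - 0.01*8.649 = 2.0758
Step 4: grad_x = 2*6*-1.849 = -22.1885, grad_y = 2*2*2.0758 = 8.3031
  x_4 = -1.849 - 0.01*-22.1885 = -1.6272
  y_4 = 2.0758 - 0.01*8.3031 = 1.9927
Step 5: grad_x = 2*6*-1.6272 = -19.5258, grad_y = 2*2*1.9927 = 7.9709
  x_5 = -1.6272 - 0.01*-19.5258 = -1.4319
  y_5 = 1.9927 - 0.01*7.9709 = 1.913
f(-1.4319, 1.913) = 6*(-1.4319)^2 + 2*1.913^2 = 19.6213


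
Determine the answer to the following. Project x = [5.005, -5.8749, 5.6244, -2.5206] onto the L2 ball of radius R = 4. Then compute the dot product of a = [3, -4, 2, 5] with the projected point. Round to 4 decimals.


Step 1: Compute ||x|| (intermediates to 6 decimals).
||x|| = sqrt(5.005^2 + (-5.8749)^2 + 5.6244^2 + (-2.5206)^2) = 9.87683
Step 2: Project.
Since ||x|| > R, scale = R/||x|| = 4/9.87683 = 0.404988, proj(x) = scale * x
proj(x) = [2.026965, -2.379264, 2.277815, -1.020813]
Step 3: Dot product.
a^T * proj(x) = 3*2.026965 - 4*(-2.379264) + 2*2.277815 + 5*(-1.020813) = 15.0495


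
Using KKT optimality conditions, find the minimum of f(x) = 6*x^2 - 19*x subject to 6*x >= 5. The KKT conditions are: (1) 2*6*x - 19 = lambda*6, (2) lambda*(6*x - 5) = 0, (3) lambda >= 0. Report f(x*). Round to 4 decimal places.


Step 1: Try lambda = 0 (constraint inactive).
Stationarity: 2*6*x - 19 = 0
x* = 19/(2*6) = 19/12 = 1.5833 (rounded; the exact value 19/12 is used below)
Check constraint: 6*1.5833 = 9.4998 >= 5 -- satisfied.
Step 2: Compute optimal value.
f(x*) = 6*(19/12)^2 - 19*(19/12) = -15.0417


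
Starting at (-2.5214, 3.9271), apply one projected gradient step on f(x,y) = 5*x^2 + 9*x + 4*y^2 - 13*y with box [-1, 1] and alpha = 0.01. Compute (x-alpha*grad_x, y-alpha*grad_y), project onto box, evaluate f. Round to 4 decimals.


Step 1: Compute gradient at (-2.5214, 3.9271).
grad_x = 2*5*-2.5214 + 9 = -16.214
grad_y = 2*4*3.9271 - 13 = 18.4168
Step 2: Gradient step.
x_raw = -2.5214 - 0.01*-16.214 = -2.3593
y_raw = 3.9271 - 0.01*18.4168 = 3.7429
Step 3: Project onto [-1, 1].
x_proj = clip(-2.3593) = -1.0
y_proj = clip(3.7429) = 1.0
Step 4: Evaluate f.
f(-1.0, 1.0) = -13.0


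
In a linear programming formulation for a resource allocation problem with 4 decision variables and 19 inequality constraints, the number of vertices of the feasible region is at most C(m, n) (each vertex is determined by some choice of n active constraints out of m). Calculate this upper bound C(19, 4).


Each vertex corresponds to some choice of n active constraints out of m, so the number of vertices is at most C(m, n) = m! / (n!(m-n)!).
m = 19, n = 4
Numerator: 19 * 18 * 17 * 16
Denominator: 4! = 24
C(19, 4) = 3876


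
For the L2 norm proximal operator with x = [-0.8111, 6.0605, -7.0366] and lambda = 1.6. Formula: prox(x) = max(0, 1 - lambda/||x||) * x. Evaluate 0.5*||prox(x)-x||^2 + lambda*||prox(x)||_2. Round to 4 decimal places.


Step 1: Compute ||x||.
||x|| = 9.3221
Step 2: Compute scaling factor.
scale = max(0, 1 - 1.6/9.3221) = 0.8284
Step 3: prox(x) = [-0.6719, 5.0203, -5.8289]
||prox(x)|| = 7.7221
Step 4: Proximal objective.
0.5*||prox-x||^2 = 1.28
lambda*||prox|| = 12.3554
Total = 13.6353


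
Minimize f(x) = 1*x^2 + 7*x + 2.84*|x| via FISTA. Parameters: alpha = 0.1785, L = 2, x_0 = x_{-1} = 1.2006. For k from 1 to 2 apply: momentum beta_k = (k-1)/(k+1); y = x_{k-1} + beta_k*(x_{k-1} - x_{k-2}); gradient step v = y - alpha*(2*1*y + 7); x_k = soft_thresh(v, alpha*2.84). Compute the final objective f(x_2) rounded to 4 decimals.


FISTA on f(x) = 1*x^2 + 7*x + 2.84*|x|
L = 2, alpha = 0.1785
Iteration 1: beta = 0.0, y = 1.2006 + 0.0*(1.2006 - 1.2006) = 1.2006
  grad(y) = 9.4012, v = y - alpha*grad = -0.4775
  prox(v) = soft_thresh(-0.4775, 0.5069) = 0.0
Iteration 2: beta = 0.3333, y = 0.0 + 0.3333*(0.0 - 1.2006) = -0.4002
  grad(y) = 6.1996, v = y - alpha*grad = -1.5068
  prox(v) = soft_thresh(-1.5068, 0.5069) = -0.9999
f(x_2) = 1*(-0.9999)^2 + 7*(-0.9999) + 2.84*|-0.9999| = -3.1598


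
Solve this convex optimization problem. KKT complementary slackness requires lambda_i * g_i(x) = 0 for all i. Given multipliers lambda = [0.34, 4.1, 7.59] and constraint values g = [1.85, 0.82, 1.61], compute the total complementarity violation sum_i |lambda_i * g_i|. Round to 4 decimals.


KKT complementary slackness check:
lambda_1 * g_1 = 0.34 * 1.85 = 0.629
lambda_2 * g_2 = 4.1 * 0.82 = 3.362
lambda_3 * g_3 = 7.59 * 1.61 = 12.2199
Total violation = 0.629 + 3.362 + 12.2199 = 16.2109


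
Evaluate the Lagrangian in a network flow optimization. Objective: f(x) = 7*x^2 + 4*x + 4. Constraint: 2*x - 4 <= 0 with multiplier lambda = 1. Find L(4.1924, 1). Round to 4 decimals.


Step 1: Evaluate f(x).
f(4.1924) = 7*4.1924^2 + 4*4.1924 + 4 = 143.8031
Step 2: Evaluate g(x).
g(4.1924) = 2*4.1924 - 4 = 4.3848
Step 3: Compute Lagrangian.
L = 143.8031 + 1*4.3848 = 148.1879


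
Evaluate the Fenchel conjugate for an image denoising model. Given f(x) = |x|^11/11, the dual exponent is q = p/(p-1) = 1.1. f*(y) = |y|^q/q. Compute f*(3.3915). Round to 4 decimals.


The conjugate exponent q satisfies 1/p + 1/q = 1.
p = 11, so q = 11/(11 - 1) = 1.1
|y|^q = 3.3915^1.1 = 3.832
f*(3.3915) = 3.832 / 1.1 = 3.4837


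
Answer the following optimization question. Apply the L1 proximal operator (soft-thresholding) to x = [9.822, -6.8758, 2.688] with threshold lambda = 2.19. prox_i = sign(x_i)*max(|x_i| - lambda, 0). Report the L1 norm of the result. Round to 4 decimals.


Soft-thresholding with lambda = 2.19:
prox(9.822) = sign(9.822)*max(|9.822| - 2.19, 0) = 7.632
prox(-6.8758) = sign(-6.8758)*max(|-6.8758| - 2.19, 0) = -4.6858
prox(2.688) = sign(2.688)*max(|2.688| - 2.19, 0) = 0.498
prox(x) = [7.632, -4.6858, 0.498]
||prox(x)||_1 = 7.632 + 4.6858 + 0.498 = 12.8158


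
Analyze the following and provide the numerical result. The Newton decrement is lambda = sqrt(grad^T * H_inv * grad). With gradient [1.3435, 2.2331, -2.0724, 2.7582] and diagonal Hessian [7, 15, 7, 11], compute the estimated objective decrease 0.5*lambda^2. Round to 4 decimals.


Step 1: H is diagonal, so H^(-1) * g = [0.1919, 0.1489, -0.2961, 0.2507].
Step 2: g^T H^(-1) g = sum_i g_i^2 / H_ii
  = (1.3435)^2/7 + (2.2331)^2/15 + (-2.0724)^2/7 + (2.7582)^2/11
  = 0.2579 + 0.3324 + 0.6135 + 0.6916 = 1.8955
Step 3: Objective decrease = 0.5 * g^T H^(-1) g = 0.9477


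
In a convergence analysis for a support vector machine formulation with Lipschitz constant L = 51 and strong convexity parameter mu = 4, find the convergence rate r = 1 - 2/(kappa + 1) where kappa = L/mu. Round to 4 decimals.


Step 1: Compute the condition number.
kappa = L/mu = 51/4 = 12.75
Step 2: Compute the convergence rate.
r = 1 - 2/(kappa + 1) = 1 - 2*mu/(L + mu) = (L - mu)/(L + mu) = 47/55 = 0.8545


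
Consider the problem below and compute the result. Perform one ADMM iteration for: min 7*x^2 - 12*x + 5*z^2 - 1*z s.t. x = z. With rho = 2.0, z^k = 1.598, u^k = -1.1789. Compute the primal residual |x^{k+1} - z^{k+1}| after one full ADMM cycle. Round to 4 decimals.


ADMM iteration with rho = 2.0, z^k = 1.598, u^k = -1.1789
Step 1: x-update.
Minimize 7*x^2 - 12*x + (2.0/2)*(x - 1.598 - 1.1789)^2
FOC: (2*7 + 2.0)*x = 12 + 2.0*(1.598 + 1.1789)
x^{k+1} = 1.0971
Step 2: z-update.
Minimize 5*z^2 - 1*z + (2.0/2)*(1.0971 - z - 1.1789)^2
FOC: (2*5 + 2.0)*z = 1 + 2.0*(1.0971 - 1.1789)
z^{k+1} = 0.0697
Step 3: u-update.
u^{k+1} = -1.1789 + 1.0971 - 0.0697 = -0.1515
Step 4: Primal residual = |1.0971 - 0.0697| = 1.0274


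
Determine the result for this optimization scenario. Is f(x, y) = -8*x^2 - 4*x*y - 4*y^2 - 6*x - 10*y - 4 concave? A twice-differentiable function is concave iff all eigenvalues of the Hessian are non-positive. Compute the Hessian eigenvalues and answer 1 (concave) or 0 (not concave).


The Hessian of f(x,y) = -8*x^2 - 4*x*y - 4*y^2 - 6*x - 10*y - 4 is:
H = [[-16, -4], [-4, -8]]
Trace = -16 - 8 = -24
Determinant = -16*-8 - (-4)^2 = 112
Discriminant = (-24)^2 - 4*112 = 128.0
Eigenvalues: lambda_1 = -17.6569, lambda_2 = -6.3431
The function is concave.

1


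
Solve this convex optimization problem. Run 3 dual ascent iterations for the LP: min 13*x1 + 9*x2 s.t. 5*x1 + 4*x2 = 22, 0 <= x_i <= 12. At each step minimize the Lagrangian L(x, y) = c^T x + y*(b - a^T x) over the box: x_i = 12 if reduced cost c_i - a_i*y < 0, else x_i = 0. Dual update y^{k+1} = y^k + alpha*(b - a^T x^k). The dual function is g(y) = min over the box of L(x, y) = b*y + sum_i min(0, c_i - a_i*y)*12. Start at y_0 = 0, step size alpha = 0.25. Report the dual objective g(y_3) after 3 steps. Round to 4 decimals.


Dual ascent for LP: min 13*x1 + 9*x2, 5*x1 + 4*x2 = 22, 0 <= x_i <= 12
Step 1: y^k = 0.0, reduced costs: (13.0, 9.0)
  x^k = (0.0, 0.0), subgradient = b - a^T x = 22.0
  y^{k+1} = 0.0 + 0.25*22.0 = 5.5
Step 2: y^k = 5.5, reduced costs: (-14.5, -13.0)
  x^k = (12.0, 12.0), subgradient = b - a^T x = -86.0
  y^{k+1} = 5.5 + 0.25*-86.0 = -16.0
Step 3: y^k = -16.0, reduced costs: (93.0, 73.0)
  x^k = (0.0, 0.0), subgradient = b - a^T x = 22.0
  y^{k+1} = -16.0 + 0.25*22.0 = -10.5
Dual objective at y_3 = -10.5: reduced costs (65.5, 51.0), box minimizer x = (0.0, 0.0)
g(y_3) = b*y + (c1 - a1*y)*x1 + (c2 - a2*y)*x2 = 22*(-10.5) + 65.5*0.0 + 51.0*0.0 = -231.0 + 0.0 + 0.0 = -231.0


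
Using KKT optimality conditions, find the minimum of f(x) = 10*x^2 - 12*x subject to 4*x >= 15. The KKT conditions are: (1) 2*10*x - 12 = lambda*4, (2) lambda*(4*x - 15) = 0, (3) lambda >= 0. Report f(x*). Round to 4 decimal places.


Step 1: Try lambda = 0 (constraint inactive).
x_unc = 12/(2*10) = 0.6
Check: 4*0.6 = 2.4 < 15 -- violated!
Step 2: Constraint must be active: 4*x = 15
x* = 15/4 = 3.75
lambda = (2*10*3.75 - 12)/4 = 15.75
Step 3: Compute optimal value.
f(x*) = 10*3.75^2 - 12*3.75 = 95.625


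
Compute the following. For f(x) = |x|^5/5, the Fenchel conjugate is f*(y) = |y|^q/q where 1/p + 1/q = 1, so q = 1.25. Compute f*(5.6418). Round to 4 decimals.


The conjugate exponent q satisfies 1/p + 1/q = 1.
p = 5, so q = 5/(5 - 1) = 1.25
|y|^q = 5.6418^1.25 = 8.6951
f*(5.6418) = 8.6951 / 1.25 = 6.956
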